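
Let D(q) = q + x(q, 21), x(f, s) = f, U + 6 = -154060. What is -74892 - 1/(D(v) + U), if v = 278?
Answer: -11496670919/153510 ≈ -74892.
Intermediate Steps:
U = -154066 (U = -6 - 154060 = -154066)
D(q) = 2*q (D(q) = q + q = 2*q)
-74892 - 1/(D(v) + U) = -74892 - 1/(2*278 - 154066) = -74892 - 1/(556 - 154066) = -74892 - 1/(-153510) = -74892 - 1*(-1/153510) = -74892 + 1/153510 = -11496670919/153510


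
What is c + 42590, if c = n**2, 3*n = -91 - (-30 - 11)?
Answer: 385810/9 ≈ 42868.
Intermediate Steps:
n = -50/3 (n = (-91 - (-30 - 11))/3 = (-91 - 1*(-41))/3 = (-91 + 41)/3 = (1/3)*(-50) = -50/3 ≈ -16.667)
c = 2500/9 (c = (-50/3)**2 = 2500/9 ≈ 277.78)
c + 42590 = 2500/9 + 42590 = 385810/9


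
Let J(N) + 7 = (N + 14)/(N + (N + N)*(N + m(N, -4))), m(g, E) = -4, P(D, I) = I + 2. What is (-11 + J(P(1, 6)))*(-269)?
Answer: 171353/36 ≈ 4759.8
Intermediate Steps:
P(D, I) = 2 + I
J(N) = -7 + (14 + N)/(N + 2*N*(-4 + N)) (J(N) = -7 + (N + 14)/(N + (N + N)*(N - 4)) = -7 + (14 + N)/(N + (2*N)*(-4 + N)) = -7 + (14 + N)/(N + 2*N*(-4 + N)))
(-11 + J(P(1, 6)))*(-269) = (-11 + 2*(7 - 7*(2 + 6)² + 25*(2 + 6))/((2 + 6)*(-7 + 2*(2 + 6))))*(-269) = (-11 + 2*(7 - 7*8² + 25*8)/(8*(-7 + 2*8)))*(-269) = (-11 + 2*(⅛)*(7 - 7*64 + 200)/(-7 + 16))*(-269) = (-11 + 2*(⅛)*(7 - 448 + 200)/9)*(-269) = (-11 + 2*(⅛)*(⅑)*(-241))*(-269) = (-11 - 241/36)*(-269) = -637/36*(-269) = 171353/36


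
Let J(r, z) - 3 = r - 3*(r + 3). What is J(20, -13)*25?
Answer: -1150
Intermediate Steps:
J(r, z) = -6 - 2*r (J(r, z) = 3 + (r - 3*(r + 3)) = 3 + (r - 3*(3 + r)) = 3 + (r + (-9 - 3*r)) = 3 + (-9 - 2*r) = -6 - 2*r)
J(20, -13)*25 = (-6 - 2*20)*25 = (-6 - 40)*25 = -46*25 = -1150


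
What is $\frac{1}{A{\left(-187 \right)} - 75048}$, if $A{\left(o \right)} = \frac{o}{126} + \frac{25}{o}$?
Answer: $- \frac{23562}{1768319095} \approx -1.3325 \cdot 10^{-5}$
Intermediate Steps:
$A{\left(o \right)} = \frac{25}{o} + \frac{o}{126}$ ($A{\left(o \right)} = o \frac{1}{126} + \frac{25}{o} = \frac{o}{126} + \frac{25}{o} = \frac{25}{o} + \frac{o}{126}$)
$\frac{1}{A{\left(-187 \right)} - 75048} = \frac{1}{\left(\frac{25}{-187} + \frac{1}{126} \left(-187\right)\right) - 75048} = \frac{1}{\left(25 \left(- \frac{1}{187}\right) - \frac{187}{126}\right) - 75048} = \frac{1}{\left(- \frac{25}{187} - \frac{187}{126}\right) - 75048} = \frac{1}{- \frac{38119}{23562} - 75048} = \frac{1}{- \frac{1768319095}{23562}} = - \frac{23562}{1768319095}$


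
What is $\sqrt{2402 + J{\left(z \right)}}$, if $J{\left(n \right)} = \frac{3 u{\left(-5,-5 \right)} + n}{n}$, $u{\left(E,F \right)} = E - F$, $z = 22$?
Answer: $3 \sqrt{267} \approx 49.02$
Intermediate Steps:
$J{\left(n \right)} = 1$ ($J{\left(n \right)} = \frac{3 \left(-5 - -5\right) + n}{n} = \frac{3 \left(-5 + 5\right) + n}{n} = \frac{3 \cdot 0 + n}{n} = \frac{0 + n}{n} = \frac{n}{n} = 1$)
$\sqrt{2402 + J{\left(z \right)}} = \sqrt{2402 + 1} = \sqrt{2403} = 3 \sqrt{267}$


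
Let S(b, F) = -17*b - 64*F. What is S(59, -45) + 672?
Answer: 2549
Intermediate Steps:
S(b, F) = -64*F - 17*b
S(59, -45) + 672 = (-64*(-45) - 17*59) + 672 = (2880 - 1003) + 672 = 1877 + 672 = 2549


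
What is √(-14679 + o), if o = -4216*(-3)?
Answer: I*√2031 ≈ 45.067*I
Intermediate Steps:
o = 12648
√(-14679 + o) = √(-14679 + 12648) = √(-2031) = I*√2031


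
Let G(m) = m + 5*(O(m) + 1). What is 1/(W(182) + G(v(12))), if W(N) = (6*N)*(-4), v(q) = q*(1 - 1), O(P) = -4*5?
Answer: -1/4463 ≈ -0.00022406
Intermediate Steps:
O(P) = -20
v(q) = 0 (v(q) = q*0 = 0)
W(N) = -24*N
G(m) = -95 + m (G(m) = m + 5*(-20 + 1) = m + 5*(-19) = m - 95 = -95 + m)
1/(W(182) + G(v(12))) = 1/(-24*182 + (-95 + 0)) = 1/(-4368 - 95) = 1/(-4463) = -1/4463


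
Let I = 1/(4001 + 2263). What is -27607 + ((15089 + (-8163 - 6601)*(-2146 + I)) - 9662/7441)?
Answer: 369049944998333/11652606 ≈ 3.1671e+7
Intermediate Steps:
I = 1/6264 ≈ 0.00015964
-27607 + ((15089 + (-8163 - 6601)*(-2146 + I)) - 9662/7441) = -27607 + ((15089 + (-8163 - 6601)*(-2146 + 1/6264)) - 9662/7441) = -27607 + ((15089 - 14764*(-13442543/6264)) - 9662*1/7441) = -27607 + ((15089 + 49616426213/1566) - 9662/7441) = -27607 + (49640055587/1566 - 9662/7441) = -27607 + 369371638492175/11652606 = 369049944998333/11652606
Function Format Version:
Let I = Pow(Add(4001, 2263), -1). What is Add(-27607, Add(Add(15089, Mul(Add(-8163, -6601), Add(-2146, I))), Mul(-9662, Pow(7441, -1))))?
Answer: Rational(369049944998333, 11652606) ≈ 3.1671e+7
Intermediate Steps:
I = Rational(1, 6264) (I = Pow(6264, -1) = Rational(1, 6264) ≈ 0.00015964)
Add(-27607, Add(Add(15089, Mul(Add(-8163, -6601), Add(-2146, I))), Mul(-9662, Pow(7441, -1)))) = Add(-27607, Add(Add(15089, Mul(Add(-8163, -6601), Add(-2146, Rational(1, 6264)))), Mul(-9662, Pow(7441, -1)))) = Add(-27607, Add(Add(15089, Mul(-14764, Rational(-13442543, 6264))), Mul(-9662, Rational(1, 7441)))) = Add(-27607, Add(Add(15089, Rational(49616426213, 1566)), Rational(-9662, 7441))) = Add(-27607, Add(Rational(49640055587, 1566), Rational(-9662, 7441))) = Add(-27607, Rational(369371638492175, 11652606)) = Rational(369049944998333, 11652606)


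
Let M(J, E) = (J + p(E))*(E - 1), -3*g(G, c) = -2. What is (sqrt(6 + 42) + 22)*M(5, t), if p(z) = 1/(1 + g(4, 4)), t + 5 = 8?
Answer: 1232/5 + 224*sqrt(3)/5 ≈ 324.00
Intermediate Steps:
t = 3 (t = -5 + 8 = 3)
g(G, c) = 2/3 (g(G, c) = -1/3*(-2) = 2/3)
p(z) = 3/5 (p(z) = 1/(1 + 2/3) = 1/(5/3) = 3/5)
M(J, E) = (-1 + E)*(3/5 + J) (M(J, E) = (J + 3/5)*(E - 1) = (3/5 + J)*(-1 + E) = (-1 + E)*(3/5 + J))
(sqrt(6 + 42) + 22)*M(5, t) = (sqrt(6 + 42) + 22)*(-3/5 - 1*5 + (3/5)*3 + 3*5) = (sqrt(48) + 22)*(-3/5 - 5 + 9/5 + 15) = (4*sqrt(3) + 22)*(56/5) = (22 + 4*sqrt(3))*(56/5) = 1232/5 + 224*sqrt(3)/5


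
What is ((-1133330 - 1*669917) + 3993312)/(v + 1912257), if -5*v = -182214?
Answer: 10950325/9743499 ≈ 1.1239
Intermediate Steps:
v = 182214/5 (v = -⅕*(-182214) = 182214/5 ≈ 36443.)
((-1133330 - 1*669917) + 3993312)/(v + 1912257) = ((-1133330 - 1*669917) + 3993312)/(182214/5 + 1912257) = ((-1133330 - 669917) + 3993312)/(9743499/5) = (-1803247 + 3993312)*(5/9743499) = 2190065*(5/9743499) = 10950325/9743499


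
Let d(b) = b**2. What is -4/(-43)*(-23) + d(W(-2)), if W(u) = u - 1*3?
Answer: 983/43 ≈ 22.860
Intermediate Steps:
W(u) = -3 + u (W(u) = u - 3 = -3 + u)
-4/(-43)*(-23) + d(W(-2)) = -4/(-43)*(-23) + (-3 - 2)**2 = -4*(-1/43)*(-23) + (-5)**2 = (4/43)*(-23) + 25 = -92/43 + 25 = 983/43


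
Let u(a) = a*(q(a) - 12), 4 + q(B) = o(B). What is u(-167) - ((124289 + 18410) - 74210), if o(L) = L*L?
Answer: -4723280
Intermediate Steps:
o(L) = L²
q(B) = -4 + B²
u(a) = a*(-16 + a²) (u(a) = a*((-4 + a²) - 12) = a*(-16 + a²))
u(-167) - ((124289 + 18410) - 74210) = -167*(-16 + (-167)²) - ((124289 + 18410) - 74210) = -167*(-16 + 27889) - (142699 - 74210) = -167*27873 - 1*68489 = -4654791 - 68489 = -4723280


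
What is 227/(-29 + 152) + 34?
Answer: 4409/123 ≈ 35.846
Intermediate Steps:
227/(-29 + 152) + 34 = 227/123 + 34 = 4409/123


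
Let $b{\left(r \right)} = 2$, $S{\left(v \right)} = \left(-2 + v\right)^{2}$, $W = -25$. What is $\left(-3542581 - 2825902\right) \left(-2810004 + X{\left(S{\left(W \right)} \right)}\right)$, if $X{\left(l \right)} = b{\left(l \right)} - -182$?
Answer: $17894290903060$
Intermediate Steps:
$X{\left(l \right)} = 184$ ($X{\left(l \right)} = 2 - -182 = 2 + 182 = 184$)
$\left(-3542581 - 2825902\right) \left(-2810004 + X{\left(S{\left(W \right)} \right)}\right) = \left(-3542581 - 2825902\right) \left(-2810004 + 184\right) = \left(-6368483\right) \left(-2809820\right) = 17894290903060$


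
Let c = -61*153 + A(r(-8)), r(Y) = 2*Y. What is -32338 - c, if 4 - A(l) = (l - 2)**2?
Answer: -22685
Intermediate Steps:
A(l) = 4 - (-2 + l)**2 (A(l) = 4 - (l - 2)**2 = 4 - (-2 + l)**2)
c = -9653 (c = -61*153 + (2*(-8))*(4 - 2*(-8)) = -9333 - 16*(4 - 1*(-16)) = -9333 - 16*(4 + 16) = -9333 - 16*20 = -9333 - 320 = -9653)
-32338 - c = -32338 - 1*(-9653) = -32338 + 9653 = -22685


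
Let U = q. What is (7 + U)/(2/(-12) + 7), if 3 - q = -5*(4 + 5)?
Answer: 330/41 ≈ 8.0488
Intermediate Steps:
q = 48 (q = 3 - (-5)*(4 + 5) = 3 - (-5)*9 = 3 - 1*(-45) = 3 + 45 = 48)
U = 48
(7 + U)/(2/(-12) + 7) = (7 + 48)/(2/(-12) + 7) = 55/(2*(-1/12) + 7) = 55/(-⅙ + 7) = 55/(41/6) = (6/41)*55 = 330/41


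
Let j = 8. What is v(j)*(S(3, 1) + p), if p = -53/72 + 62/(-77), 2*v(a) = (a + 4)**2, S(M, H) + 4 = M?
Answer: -14089/77 ≈ -182.97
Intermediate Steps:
S(M, H) = -4 + M
v(a) = (4 + a)**2/2 (v(a) = (a + 4)**2/2 = (4 + a)**2/2)
p = -8545/5544 (p = -53*1/72 + 62*(-1/77) = -53/72 - 62/77 = -8545/5544 ≈ -1.5413)
v(j)*(S(3, 1) + p) = ((4 + 8)**2/2)*((-4 + 3) - 8545/5544) = ((1/2)*12**2)*(-1 - 8545/5544) = ((1/2)*144)*(-14089/5544) = 72*(-14089/5544) = -14089/77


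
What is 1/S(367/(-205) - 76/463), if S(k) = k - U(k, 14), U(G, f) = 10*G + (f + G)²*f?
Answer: -9008857225/18141715125999 ≈ -0.00049658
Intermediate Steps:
U(G, f) = 10*G + f*(G + f)² (U(G, f) = 10*G + (G + f)²*f = 10*G + f*(G + f)²)
S(k) = -14*(14 + k)² - 9*k (S(k) = k - (10*k + 14*(k + 14)²) = k - (10*k + 14*(14 + k)²) = k + (-14*(14 + k)² - 10*k) = -14*(14 + k)² - 9*k)
1/S(367/(-205) - 76/463) = 1/(-14*(14 + (367/(-205) - 76/463))² - 9*(367/(-205) - 76/463)) = 1/(-14*(14 + (367*(-1/205) - 76*1/463))² - 9*(367*(-1/205) - 76*1/463)) = 1/(-14*(14 + (-367/205 - 76/463))² - 9*(-367/205 - 76/463)) = 1/(-14*(14 - 185501/94915)² - 9*(-185501/94915)) = 1/(-14*(1143309/94915)² + 1669509/94915) = 1/(-14*1307155469481/9008857225 + 1669509/94915) = 1/(-18300176572734/9008857225 + 1669509/94915) = 1/(-18141715125999/9008857225) = -9008857225/18141715125999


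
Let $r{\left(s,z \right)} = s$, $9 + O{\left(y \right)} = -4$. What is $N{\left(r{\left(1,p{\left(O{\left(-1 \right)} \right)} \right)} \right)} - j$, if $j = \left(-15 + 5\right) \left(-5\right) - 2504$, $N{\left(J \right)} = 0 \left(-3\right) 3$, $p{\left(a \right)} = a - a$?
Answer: $2454$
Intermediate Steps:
$O{\left(y \right)} = -13$ ($O{\left(y \right)} = -9 - 4 = -13$)
$p{\left(a \right)} = 0$
$N{\left(J \right)} = 0$ ($N{\left(J \right)} = 0 \cdot 3 = 0$)
$j = -2454$ ($j = \left(-10\right) \left(-5\right) - 2504 = 50 - 2504 = -2454$)
$N{\left(r{\left(1,p{\left(O{\left(-1 \right)} \right)} \right)} \right)} - j = 0 - -2454 = 0 + 2454 = 2454$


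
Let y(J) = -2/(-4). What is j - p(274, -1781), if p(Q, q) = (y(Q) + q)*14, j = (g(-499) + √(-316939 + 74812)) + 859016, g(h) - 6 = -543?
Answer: 883406 + 3*I*√26903 ≈ 8.8341e+5 + 492.06*I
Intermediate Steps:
g(h) = -537 (g(h) = 6 - 543 = -537)
y(J) = ½ (y(J) = -2*(-¼) = ½)
j = 858479 + 3*I*√26903 (j = (-537 + √(-316939 + 74812)) + 859016 = (-537 + √(-242127)) + 859016 = (-537 + 3*I*√26903) + 859016 = 858479 + 3*I*√26903 ≈ 8.5848e+5 + 492.06*I)
p(Q, q) = 7 + 14*q (p(Q, q) = (½ + q)*14 = 7 + 14*q)
j - p(274, -1781) = (858479 + 3*I*√26903) - (7 + 14*(-1781)) = (858479 + 3*I*√26903) - (7 - 24934) = (858479 + 3*I*√26903) - 1*(-24927) = (858479 + 3*I*√26903) + 24927 = 883406 + 3*I*√26903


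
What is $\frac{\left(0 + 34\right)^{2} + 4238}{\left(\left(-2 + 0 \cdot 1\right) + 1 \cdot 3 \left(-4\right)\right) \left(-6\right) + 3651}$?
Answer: $\frac{1798}{1245} \approx 1.4442$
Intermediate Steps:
$\frac{\left(0 + 34\right)^{2} + 4238}{\left(\left(-2 + 0 \cdot 1\right) + 1 \cdot 3 \left(-4\right)\right) \left(-6\right) + 3651} = \frac{34^{2} + 4238}{\left(\left(-2 + 0\right) + 3 \left(-4\right)\right) \left(-6\right) + 3651} = \frac{1156 + 4238}{\left(-2 - 12\right) \left(-6\right) + 3651} = \frac{5394}{\left(-14\right) \left(-6\right) + 3651} = \frac{5394}{84 + 3651} = \frac{5394}{3735} = 5394 \cdot \frac{1}{3735} = \frac{1798}{1245}$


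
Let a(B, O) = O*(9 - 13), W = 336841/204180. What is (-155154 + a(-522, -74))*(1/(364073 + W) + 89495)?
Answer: -1030234426493590608950/74336761981 ≈ -1.3859e+10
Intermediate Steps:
W = 336841/204180 (W = 336841*(1/204180) = 336841/204180 ≈ 1.6497)
a(B, O) = -4*O (a(B, O) = O*(-4) = -4*O)
(-155154 + a(-522, -74))*(1/(364073 + W) + 89495) = (-155154 - 4*(-74))*(1/(364073 + 336841/204180) + 89495) = (-155154 + 296)*(1/(74336761981/204180) + 89495) = -154858*(204180/74336761981 + 89495) = -154858*6652768513693775/74336761981 = -1030234426493590608950/74336761981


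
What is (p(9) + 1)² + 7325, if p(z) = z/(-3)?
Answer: 7329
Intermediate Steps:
p(z) = -z/3 (p(z) = z*(-⅓) = -z/3)
(p(9) + 1)² + 7325 = (-⅓*9 + 1)² + 7325 = (-3 + 1)² + 7325 = (-2)² + 7325 = 4 + 7325 = 7329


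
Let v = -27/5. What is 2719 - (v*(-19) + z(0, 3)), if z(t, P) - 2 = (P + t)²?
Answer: 13027/5 ≈ 2605.4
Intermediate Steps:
z(t, P) = 2 + (P + t)²
v = -27/5 (v = -27*⅕ = -27/5 ≈ -5.4000)
2719 - (v*(-19) + z(0, 3)) = 2719 - (-27/5*(-19) + (2 + (3 + 0)²)) = 2719 - (513/5 + (2 + 3²)) = 2719 - (513/5 + (2 + 9)) = 2719 - (513/5 + 11) = 2719 - 1*568/5 = 2719 - 568/5 = 13027/5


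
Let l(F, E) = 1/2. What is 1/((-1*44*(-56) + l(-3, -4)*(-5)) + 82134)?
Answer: 2/169191 ≈ 1.1821e-5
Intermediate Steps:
l(F, E) = ½
1/((-1*44*(-56) + l(-3, -4)*(-5)) + 82134) = 1/((-1*44*(-56) + (½)*(-5)) + 82134) = 1/((-44*(-56) - 5/2) + 82134) = 1/((2464 - 5/2) + 82134) = 1/(4923/2 + 82134) = 1/(169191/2) = 2/169191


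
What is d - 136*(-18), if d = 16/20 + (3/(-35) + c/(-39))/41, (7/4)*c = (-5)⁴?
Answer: 27406895/11193 ≈ 2448.6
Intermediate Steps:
c = 2500/7 (c = (4/7)*(-5)⁴ = (4/7)*625 = 2500/7 ≈ 357.14)
d = 6431/11193 (d = 16/20 + (3/(-35) + (2500/7)/(-39))/41 = 16*(1/20) + (3*(-1/35) + (2500/7)*(-1/39))*(1/41) = ⅘ + (-3/35 - 2500/273)*(1/41) = ⅘ - 12617/1365*1/41 = ⅘ - 12617/55965 = 6431/11193 ≈ 0.57456)
d - 136*(-18) = 6431/11193 - 136*(-18) = 6431/11193 + 2448 = 27406895/11193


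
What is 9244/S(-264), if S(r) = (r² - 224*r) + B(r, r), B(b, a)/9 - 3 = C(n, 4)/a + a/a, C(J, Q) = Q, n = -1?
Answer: 203368/2835093 ≈ 0.071732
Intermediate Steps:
B(b, a) = 36 + 36/a (B(b, a) = 27 + 9*(4/a + a/a) = 27 + 9*(4/a + 1) = 27 + 9*(1 + 4/a) = 27 + (9 + 36/a) = 36 + 36/a)
S(r) = 36 + r² - 224*r + 36/r (S(r) = (r² - 224*r) + (36 + 36/r) = 36 + r² - 224*r + 36/r)
9244/S(-264) = 9244/(36 + (-264)² - 224*(-264) + 36/(-264)) = 9244/(36 + 69696 + 59136 + 36*(-1/264)) = 9244/(36 + 69696 + 59136 - 3/22) = 9244/(2835093/22) = 9244*(22/2835093) = 203368/2835093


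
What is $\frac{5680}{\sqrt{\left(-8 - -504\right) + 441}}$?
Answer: $\frac{5680 \sqrt{937}}{937} \approx 185.56$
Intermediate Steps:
$\frac{5680}{\sqrt{\left(-8 - -504\right) + 441}} = \frac{5680}{\sqrt{\left(-8 + 504\right) + 441}} = \frac{5680}{\sqrt{496 + 441}} = \frac{5680}{\sqrt{937}} = 5680 \frac{\sqrt{937}}{937} = \frac{5680 \sqrt{937}}{937}$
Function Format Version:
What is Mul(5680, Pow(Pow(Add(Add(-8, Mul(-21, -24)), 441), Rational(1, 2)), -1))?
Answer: Mul(Rational(5680, 937), Pow(937, Rational(1, 2))) ≈ 185.56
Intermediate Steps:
Mul(5680, Pow(Pow(Add(Add(-8, Mul(-21, -24)), 441), Rational(1, 2)), -1)) = Mul(5680, Pow(Pow(Add(Add(-8, 504), 441), Rational(1, 2)), -1)) = Mul(5680, Pow(Pow(Add(496, 441), Rational(1, 2)), -1)) = Mul(5680, Pow(Pow(937, Rational(1, 2)), -1)) = Mul(5680, Mul(Rational(1, 937), Pow(937, Rational(1, 2)))) = Mul(Rational(5680, 937), Pow(937, Rational(1, 2)))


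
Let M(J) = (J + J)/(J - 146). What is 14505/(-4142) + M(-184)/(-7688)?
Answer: -2300080591/656776230 ≈ -3.5021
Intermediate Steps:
M(J) = 2*J/(-146 + J) (M(J) = (2*J)/(-146 + J) = 2*J/(-146 + J))
14505/(-4142) + M(-184)/(-7688) = 14505/(-4142) + (2*(-184)/(-146 - 184))/(-7688) = 14505*(-1/4142) + (2*(-184)/(-330))*(-1/7688) = -14505/4142 + (2*(-184)*(-1/330))*(-1/7688) = -14505/4142 + (184/165)*(-1/7688) = -14505/4142 - 23/158565 = -2300080591/656776230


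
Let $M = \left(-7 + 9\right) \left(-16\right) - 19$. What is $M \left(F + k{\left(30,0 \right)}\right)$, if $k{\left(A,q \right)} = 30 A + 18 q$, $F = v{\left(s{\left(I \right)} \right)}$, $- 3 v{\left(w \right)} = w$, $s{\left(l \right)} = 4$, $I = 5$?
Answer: $-45832$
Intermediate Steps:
$v{\left(w \right)} = - \frac{w}{3}$
$F = - \frac{4}{3}$ ($F = \left(- \frac{1}{3}\right) 4 = - \frac{4}{3} \approx -1.3333$)
$k{\left(A,q \right)} = 18 q + 30 A$
$M = -51$ ($M = 2 \left(-16\right) - 19 = -32 - 19 = -51$)
$M \left(F + k{\left(30,0 \right)}\right) = - 51 \left(- \frac{4}{3} + \left(18 \cdot 0 + 30 \cdot 30\right)\right) = - 51 \left(- \frac{4}{3} + \left(0 + 900\right)\right) = - 51 \left(- \frac{4}{3} + 900\right) = \left(-51\right) \frac{2696}{3} = -45832$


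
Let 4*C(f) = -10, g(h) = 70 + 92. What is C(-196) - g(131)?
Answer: -329/2 ≈ -164.50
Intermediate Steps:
g(h) = 162
C(f) = -5/2 (C(f) = (¼)*(-10) = -5/2)
C(-196) - g(131) = -5/2 - 1*162 = -5/2 - 162 = -329/2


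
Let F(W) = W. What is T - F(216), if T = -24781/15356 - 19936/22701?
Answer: -10880792399/49799508 ≈ -218.49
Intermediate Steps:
T = -124098671/49799508 (T = -24781*1/15356 - 19936*1/22701 = -24781/15356 - 2848/3243 = -124098671/49799508 ≈ -2.4920)
T - F(216) = -124098671/49799508 - 1*216 = -124098671/49799508 - 216 = -10880792399/49799508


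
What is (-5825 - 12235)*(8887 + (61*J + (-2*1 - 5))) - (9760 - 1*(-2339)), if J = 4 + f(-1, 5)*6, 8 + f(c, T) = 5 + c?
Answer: -138351699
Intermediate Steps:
f(c, T) = -3 + c (f(c, T) = -8 + (5 + c) = -3 + c)
J = -20 (J = 4 + (-3 - 1)*6 = 4 - 4*6 = 4 - 24 = -20)
(-5825 - 12235)*(8887 + (61*J + (-2*1 - 5))) - (9760 - 1*(-2339)) = (-5825 - 12235)*(8887 + (61*(-20) + (-2*1 - 5))) - (9760 - 1*(-2339)) = -18060*(8887 + (-1220 + (-2 - 5))) - (9760 + 2339) = -18060*(8887 + (-1220 - 7)) - 1*12099 = -18060*(8887 - 1227) - 12099 = -18060*7660 - 12099 = -138339600 - 12099 = -138351699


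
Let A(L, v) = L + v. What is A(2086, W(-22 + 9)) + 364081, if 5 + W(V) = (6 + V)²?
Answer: 366211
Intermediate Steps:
W(V) = -5 + (6 + V)²
A(2086, W(-22 + 9)) + 364081 = (2086 + (-5 + (6 + (-22 + 9))²)) + 364081 = (2086 + (-5 + (6 - 13)²)) + 364081 = (2086 + (-5 + (-7)²)) + 364081 = (2086 + (-5 + 49)) + 364081 = (2086 + 44) + 364081 = 2130 + 364081 = 366211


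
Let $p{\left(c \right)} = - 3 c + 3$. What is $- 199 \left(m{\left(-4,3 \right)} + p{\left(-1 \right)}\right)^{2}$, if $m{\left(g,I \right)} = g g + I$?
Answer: $-124375$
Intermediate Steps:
$p{\left(c \right)} = 3 - 3 c$
$m{\left(g,I \right)} = I + g^{2}$ ($m{\left(g,I \right)} = g^{2} + I = I + g^{2}$)
$- 199 \left(m{\left(-4,3 \right)} + p{\left(-1 \right)}\right)^{2} = - 199 \left(\left(3 + \left(-4\right)^{2}\right) + \left(3 - -3\right)\right)^{2} = - 199 \left(\left(3 + 16\right) + \left(3 + 3\right)\right)^{2} = - 199 \left(19 + 6\right)^{2} = - 199 \cdot 25^{2} = \left(-199\right) 625 = -124375$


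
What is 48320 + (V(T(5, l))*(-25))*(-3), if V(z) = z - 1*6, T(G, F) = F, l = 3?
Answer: 48095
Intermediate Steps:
V(z) = -6 + z (V(z) = z - 6 = -6 + z)
48320 + (V(T(5, l))*(-25))*(-3) = 48320 + ((-6 + 3)*(-25))*(-3) = 48320 - 3*(-25)*(-3) = 48320 + 75*(-3) = 48320 - 225 = 48095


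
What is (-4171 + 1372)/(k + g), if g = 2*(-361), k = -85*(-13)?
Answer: -2799/383 ≈ -7.3081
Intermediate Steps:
k = 1105
g = -722
(-4171 + 1372)/(k + g) = (-4171 + 1372)/(1105 - 722) = -2799/383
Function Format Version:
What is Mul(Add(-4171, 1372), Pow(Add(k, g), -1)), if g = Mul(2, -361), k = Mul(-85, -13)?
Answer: Rational(-2799, 383) ≈ -7.3081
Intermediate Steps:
k = 1105
g = -722
Mul(Add(-4171, 1372), Pow(Add(k, g), -1)) = Mul(Add(-4171, 1372), Pow(Add(1105, -722), -1)) = Mul(-2799, Pow(383, -1)) = Mul(-2799, Rational(1, 383)) = Rational(-2799, 383)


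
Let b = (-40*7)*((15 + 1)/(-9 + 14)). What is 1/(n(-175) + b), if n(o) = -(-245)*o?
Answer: -1/43771 ≈ -2.2846e-5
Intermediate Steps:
b = -896 (b = -4480/5 = -280*16/5 = -896)
n(o) = 245*o
1/(n(-175) + b) = 1/(245*(-175) - 896) = 1/(-42875 - 896) = 1/(-43771) = -1/43771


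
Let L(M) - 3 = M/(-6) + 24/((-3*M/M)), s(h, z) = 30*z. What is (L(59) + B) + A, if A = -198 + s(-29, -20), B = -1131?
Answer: -11663/6 ≈ -1943.8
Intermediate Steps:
A = -798 (A = -198 + 30*(-20) = -198 - 600 = -798)
L(M) = -5 - M/6 (L(M) = 3 + (M/(-6) + 24/((-3*M/M))) = 3 + (M*(-⅙) + 24/((-3*1))) = 3 + (-M/6 + 24/(-3)) = 3 + (-M/6 + 24*(-⅓)) = 3 + (-M/6 - 8) = 3 + (-8 - M/6) = -5 - M/6)
(L(59) + B) + A = ((-5 - ⅙*59) - 1131) - 798 = ((-5 - 59/6) - 1131) - 798 = (-89/6 - 1131) - 798 = -6875/6 - 798 = -11663/6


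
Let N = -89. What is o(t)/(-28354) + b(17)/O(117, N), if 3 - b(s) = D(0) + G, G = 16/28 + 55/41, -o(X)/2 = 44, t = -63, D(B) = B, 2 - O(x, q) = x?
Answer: -2971004/467911885 ≈ -0.0063495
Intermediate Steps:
O(x, q) = 2 - x
o(X) = -88 (o(X) = -2*44 = -88)
G = 549/287 (G = 16*(1/28) + 55*(1/41) = 4/7 + 55/41 = 549/287 ≈ 1.9129)
b(s) = 312/287 (b(s) = 3 - (0 + 549/287) = 3 - 1*549/287 = 3 - 549/287 = 312/287)
o(t)/(-28354) + b(17)/O(117, N) = -88/(-28354) + 312/(287*(2 - 1*117)) = -88*(-1/28354) + 312/(287*(2 - 117)) = 44/14177 + (312/287)/(-115) = 44/14177 + (312/287)*(-1/115) = 44/14177 - 312/33005 = -2971004/467911885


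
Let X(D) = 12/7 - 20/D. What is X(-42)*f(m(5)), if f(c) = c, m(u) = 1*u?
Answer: 230/21 ≈ 10.952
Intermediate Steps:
m(u) = u
X(D) = 12/7 - 20/D (X(D) = 12*(⅐) - 20/D = 12/7 - 20/D)
X(-42)*f(m(5)) = (12/7 - 20/(-42))*5 = (12/7 - 20*(-1/42))*5 = (12/7 + 10/21)*5 = (46/21)*5 = 230/21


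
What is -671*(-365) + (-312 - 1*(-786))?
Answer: 245389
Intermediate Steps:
-671*(-365) + (-312 - 1*(-786)) = 244915 + (-312 + 786) = 244915 + 474 = 245389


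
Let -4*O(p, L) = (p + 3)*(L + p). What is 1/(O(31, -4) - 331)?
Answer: -2/1121 ≈ -0.0017841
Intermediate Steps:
O(p, L) = -(3 + p)*(L + p)/4 (O(p, L) = -(p + 3)*(L + p)/4 = -(3 + p)*(L + p)/4)
1/(O(31, -4) - 331) = 1/((-¾*(-4) - ¾*31 - ¼*31² - ¼*(-4)*31) - 331) = 1/((3 - 93/4 - ¼*961 + 31) - 331) = 1/((3 - 93/4 - 961/4 + 31) - 331) = 1/(-459/2 - 331) = 1/(-1121/2) = -2/1121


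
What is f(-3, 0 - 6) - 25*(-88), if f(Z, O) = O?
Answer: 2194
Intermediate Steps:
f(-3, 0 - 6) - 25*(-88) = (0 - 6) - 25*(-88) = -6 + 2200 = 2194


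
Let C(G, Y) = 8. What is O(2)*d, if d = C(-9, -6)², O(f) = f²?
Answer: 256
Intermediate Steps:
d = 64 (d = 8² = 64)
O(2)*d = 2²*64 = 4*64 = 256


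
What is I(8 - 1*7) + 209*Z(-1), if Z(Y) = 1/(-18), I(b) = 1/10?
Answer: -518/45 ≈ -11.511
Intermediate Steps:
I(b) = 1/10
Z(Y) = -1/18
I(8 - 1*7) + 209*Z(-1) = 1/10 + 209*(-1/18) = 1/10 - 209/18 = -518/45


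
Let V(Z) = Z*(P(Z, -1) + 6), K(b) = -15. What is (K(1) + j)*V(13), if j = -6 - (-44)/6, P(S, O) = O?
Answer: -2665/3 ≈ -888.33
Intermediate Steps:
j = 4/3 (j = -6 - (-44)/6 = -6 - 11*(-2/3) = -6 + 22/3 = 4/3 ≈ 1.3333)
V(Z) = 5*Z (V(Z) = Z*(-1 + 6) = Z*5 = 5*Z)
(K(1) + j)*V(13) = (-15 + 4/3)*(5*13) = -41/3*65 = -2665/3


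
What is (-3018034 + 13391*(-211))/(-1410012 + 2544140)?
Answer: -5843535/1134128 ≈ -5.1525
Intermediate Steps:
(-3018034 + 13391*(-211))/(-1410012 + 2544140) = (-3018034 - 2825501)/1134128 = -5843535*1/1134128 = -5843535/1134128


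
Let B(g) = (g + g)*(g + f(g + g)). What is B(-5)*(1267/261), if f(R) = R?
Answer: 63350/87 ≈ 728.16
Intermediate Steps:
B(g) = 6*g**2 (B(g) = (g + g)*(g + (g + g)) = (2*g)*(g + 2*g) = (2*g)*(3*g) = 6*g**2)
B(-5)*(1267/261) = (6*(-5)**2)*(1267/261) = (6*25)*(1267*(1/261)) = 150*(1267/261) = 63350/87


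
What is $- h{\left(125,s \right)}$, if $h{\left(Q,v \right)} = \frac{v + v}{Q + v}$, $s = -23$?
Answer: $\frac{23}{51} \approx 0.45098$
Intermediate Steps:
$h{\left(Q,v \right)} = \frac{2 v}{Q + v}$
$- h{\left(125,s \right)} = - \frac{2 \left(-23\right)}{125 - 23} = - \frac{2 \left(-23\right)}{102} = \left(-1\right) \left(- \frac{23}{51}\right) = \frac{23}{51}$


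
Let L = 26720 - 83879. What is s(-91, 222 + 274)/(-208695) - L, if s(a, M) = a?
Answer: 11928797596/208695 ≈ 57159.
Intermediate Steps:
L = -57159
s(-91, 222 + 274)/(-208695) - L = -91/(-208695) - 1*(-57159) = -91*(-1/208695) + 57159 = 91/208695 + 57159 = 11928797596/208695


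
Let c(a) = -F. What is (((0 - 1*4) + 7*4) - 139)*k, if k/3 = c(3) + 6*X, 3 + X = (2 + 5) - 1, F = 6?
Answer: -4140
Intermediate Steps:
X = 3 (X = -3 + ((2 + 5) - 1) = -3 + (7 - 1) = -3 + 6 = 3)
c(a) = -6 (c(a) = -1*6 = -6)
k = 36 (k = 3*(-6 + 6*3) = 3*(-6 + 18) = 3*12 = 36)
(((0 - 1*4) + 7*4) - 139)*k = (((0 - 1*4) + 7*4) - 139)*36 = (((0 - 4) + 28) - 139)*36 = ((-4 + 28) - 139)*36 = (24 - 139)*36 = -115*36 = -4140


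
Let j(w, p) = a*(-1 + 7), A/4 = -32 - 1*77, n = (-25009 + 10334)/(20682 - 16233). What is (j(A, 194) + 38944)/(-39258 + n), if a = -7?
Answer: -173074998/174673517 ≈ -0.99085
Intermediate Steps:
n = -14675/4449 ≈ -3.2985
A = -436 (A = 4*(-32 - 1*77) = 4*(-32 - 77) = 4*(-109) = -436)
j(w, p) = -42 (j(w, p) = -7*(-1 + 7) = -7*6 = -42)
(j(A, 194) + 38944)/(-39258 + n) = (-42 + 38944)/(-39258 - 14675/4449) = 38902/(-174673517/4449) = 38902*(-4449/174673517) = -173074998/174673517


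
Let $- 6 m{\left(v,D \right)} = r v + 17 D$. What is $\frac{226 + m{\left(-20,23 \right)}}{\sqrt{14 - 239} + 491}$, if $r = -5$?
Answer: $\frac{424715}{1447836} - \frac{4325 i}{482612} \approx 0.29334 - 0.0089616 i$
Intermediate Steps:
$m{\left(v,D \right)} = - \frac{17 D}{6} + \frac{5 v}{6}$ ($m{\left(v,D \right)} = - \frac{- 5 v + 17 D}{6} = - \frac{17 D}{6} + \frac{5 v}{6}$)
$\frac{226 + m{\left(-20,23 \right)}}{\sqrt{14 - 239} + 491} = \frac{226 + \left(\left(- \frac{17}{6}\right) 23 + \frac{5}{6} \left(-20\right)\right)}{\sqrt{14 - 239} + 491} = \frac{226 - \frac{491}{6}}{\sqrt{-225} + 491} = \frac{226 - \frac{491}{6}}{15 i + 491} = \frac{865}{6 \left(491 + 15 i\right)} = \frac{865 \frac{491 - 15 i}{241306}}{6} = \frac{865 \left(491 - 15 i\right)}{1447836}$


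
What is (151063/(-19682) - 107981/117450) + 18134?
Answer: 10474902447302/577912725 ≈ 18125.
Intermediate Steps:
(151063/(-19682) - 107981/117450) + 18134 = (151063*(-1/19682) - 107981*1/117450) + 18134 = (-151063/19682 - 107981/117450) + 18134 = -4966907848/577912725 + 18134 = 10474902447302/577912725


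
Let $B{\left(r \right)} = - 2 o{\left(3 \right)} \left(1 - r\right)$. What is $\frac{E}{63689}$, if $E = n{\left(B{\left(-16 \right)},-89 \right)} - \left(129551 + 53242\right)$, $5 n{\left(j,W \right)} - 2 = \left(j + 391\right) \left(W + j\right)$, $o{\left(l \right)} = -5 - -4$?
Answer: $- \frac{937338}{318445} \approx -2.9435$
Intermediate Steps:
$o{\left(l \right)} = -1$ ($o{\left(l \right)} = -5 + 4 = -1$)
$B{\left(r \right)} = 2 - 2 r$ ($B{\left(r \right)} = \left(-2\right) \left(-1\right) \left(1 - r\right) = 2 \left(1 - r\right) = 2 - 2 r$)
$n{\left(j,W \right)} = \frac{2}{5} + \frac{\left(391 + j\right) \left(W + j\right)}{5}$ ($n{\left(j,W \right)} = \frac{2}{5} + \frac{\left(j + 391\right) \left(W + j\right)}{5} = \frac{2}{5} + \frac{\left(391 + j\right) \left(W + j\right)}{5}$)
$E = - \frac{937338}{5}$ ($E = \left(\frac{2}{5} + \frac{\left(2 - -32\right)^{2}}{5} + \frac{391}{5} \left(-89\right) + \frac{391 \left(2 - -32\right)}{5} + \frac{1}{5} \left(-89\right) \left(2 - -32\right)\right) - \left(129551 + 53242\right) = \left(\frac{2}{5} + \frac{\left(2 + 32\right)^{2}}{5} - \frac{34799}{5} + \frac{391 \left(2 + 32\right)}{5} + \frac{1}{5} \left(-89\right) \left(2 + 32\right)\right) - 182793 = \left(\frac{2}{5} + \frac{34^{2}}{5} - \frac{34799}{5} + \frac{391}{5} \cdot 34 + \frac{1}{5} \left(-89\right) 34\right) - 182793 = \left(\frac{2}{5} + \frac{1}{5} \cdot 1156 - \frac{34799}{5} + \frac{13294}{5} - \frac{3026}{5}\right) - 182793 = \left(\frac{2}{5} + \frac{1156}{5} - \frac{34799}{5} + \frac{13294}{5} - \frac{3026}{5}\right) - 182793 = - \frac{23373}{5} - 182793 = - \frac{937338}{5} \approx -1.8747 \cdot 10^{5}$)
$\frac{E}{63689} = - \frac{937338}{5 \cdot 63689} = \left(- \frac{937338}{5}\right) \frac{1}{63689} = - \frac{937338}{318445}$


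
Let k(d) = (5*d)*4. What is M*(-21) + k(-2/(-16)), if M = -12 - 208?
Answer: 9245/2 ≈ 4622.5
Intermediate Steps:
k(d) = 20*d
M = -220
M*(-21) + k(-2/(-16)) = -220*(-21) + 20*(-2/(-16)) = 4620 + 20*(-2*(-1/16)) = 4620 + 20*(1/8) = 4620 + 5/2 = 9245/2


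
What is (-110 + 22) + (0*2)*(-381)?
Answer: -88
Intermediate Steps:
(-110 + 22) + (0*2)*(-381) = -88 + 0*(-381) = -88 + 0 = -88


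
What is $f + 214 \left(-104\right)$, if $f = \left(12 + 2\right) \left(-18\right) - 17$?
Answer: $-22525$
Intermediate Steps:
$f = -269$ ($f = 14 \left(-18\right) - 17 = -252 - 17 = -269$)
$f + 214 \left(-104\right) = -269 + 214 \left(-104\right) = -269 - 22256 = -22525$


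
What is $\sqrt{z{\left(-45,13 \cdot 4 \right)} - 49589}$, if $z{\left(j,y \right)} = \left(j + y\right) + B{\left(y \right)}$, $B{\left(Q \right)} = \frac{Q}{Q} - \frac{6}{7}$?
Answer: $\frac{i \sqrt{2429511}}{7} \approx 222.67 i$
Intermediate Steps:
$B{\left(Q \right)} = \frac{1}{7}$ ($B{\left(Q \right)} = 1 - \frac{6}{7} = \frac{1}{7}$)
$z{\left(j,y \right)} = \frac{1}{7} + j + y$ ($z{\left(j,y \right)} = \left(j + y\right) + \frac{1}{7} = \frac{1}{7} + j + y$)
$\sqrt{z{\left(-45,13 \cdot 4 \right)} - 49589} = \sqrt{\left(\frac{1}{7} - 45 + 13 \cdot 4\right) - 49589} = \sqrt{\left(\frac{1}{7} - 45 + 52\right) - 49589} = \sqrt{\frac{50}{7} - 49589} = \sqrt{- \frac{347073}{7}} = \frac{i \sqrt{2429511}}{7}$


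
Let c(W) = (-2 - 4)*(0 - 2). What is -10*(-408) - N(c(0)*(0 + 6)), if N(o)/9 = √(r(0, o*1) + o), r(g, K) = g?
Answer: 4080 - 54*√2 ≈ 4003.6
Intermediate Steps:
c(W) = 12 (c(W) = -6*(-2) = 12)
N(o) = 9*√o (N(o) = 9*√(0 + o) = 9*√o)
-10*(-408) - N(c(0)*(0 + 6)) = -10*(-408) - 9*√(12*(0 + 6)) = 4080 - 9*√(12*6) = 4080 - 9*√72 = 4080 - 9*6*√2 = 4080 - 54*√2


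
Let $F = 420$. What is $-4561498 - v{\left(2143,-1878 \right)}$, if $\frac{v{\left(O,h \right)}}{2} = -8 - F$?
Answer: $-4560642$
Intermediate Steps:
$v{\left(O,h \right)} = -856$ ($v{\left(O,h \right)} = 2 \left(-8 - 420\right) = 2 \left(-428\right) = -856$)
$-4561498 - v{\left(2143,-1878 \right)} = -4561498 - -856 = -4561498 + 856 = -4560642$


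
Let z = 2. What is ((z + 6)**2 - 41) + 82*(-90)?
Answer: -7357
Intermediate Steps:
((z + 6)**2 - 41) + 82*(-90) = ((2 + 6)**2 - 41) + 82*(-90) = (8**2 - 41) - 7380 = (64 - 41) - 7380 = 23 - 7380 = -7357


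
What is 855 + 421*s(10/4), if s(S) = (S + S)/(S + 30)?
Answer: 11957/13 ≈ 919.77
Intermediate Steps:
s(S) = 2*S/(30 + S) (s(S) = (2*S)/(30 + S) = 2*S/(30 + S))
855 + 421*s(10/4) = 855 + 421*(2*(10/4)/(30 + 10/4)) = 855 + 421*(2*(10*(1/4))/(30 + 10*(1/4))) = 855 + 421*(2*(5/2)/(30 + 5/2)) = 855 + 421*(2*(5/2)/(65/2)) = 855 + 421*(2*(5/2)*(2/65)) = 855 + 421*(2/13) = 855 + 842/13 = 11957/13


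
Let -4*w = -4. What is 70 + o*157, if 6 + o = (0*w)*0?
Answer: -872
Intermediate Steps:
w = 1 (w = -¼*(-4) = 1)
o = -6 (o = -6 + (0*1)*0 = -6 + 0*0 = -6 + 0 = -6)
70 + o*157 = 70 - 6*157 = 70 - 942 = -872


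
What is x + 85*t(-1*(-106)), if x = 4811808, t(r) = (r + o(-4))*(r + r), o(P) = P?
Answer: 6649848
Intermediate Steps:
t(r) = 2*r*(-4 + r) (t(r) = (r - 4)*(r + r) = (-4 + r)*(2*r) = 2*r*(-4 + r))
x + 85*t(-1*(-106)) = 4811808 + 85*(2*(-1*(-106))*(-4 - 1*(-106))) = 4811808 + 85*(2*106*(-4 + 106)) = 4811808 + 85*(2*106*102) = 4811808 + 85*21624 = 4811808 + 1838040 = 6649848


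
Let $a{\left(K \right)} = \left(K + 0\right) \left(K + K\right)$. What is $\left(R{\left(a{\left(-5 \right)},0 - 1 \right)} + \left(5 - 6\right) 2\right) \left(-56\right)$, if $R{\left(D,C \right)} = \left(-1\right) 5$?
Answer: $392$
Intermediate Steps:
$a{\left(K \right)} = 2 K^{2}$ ($a{\left(K \right)} = K 2 K = 2 K^{2}$)
$R{\left(D,C \right)} = -5$
$\left(R{\left(a{\left(-5 \right)},0 - 1 \right)} + \left(5 - 6\right) 2\right) \left(-56\right) = \left(-5 + \left(5 - 6\right) 2\right) \left(-56\right) = \left(-5 - 2\right) \left(-56\right) = \left(-7\right) \left(-56\right) = 392$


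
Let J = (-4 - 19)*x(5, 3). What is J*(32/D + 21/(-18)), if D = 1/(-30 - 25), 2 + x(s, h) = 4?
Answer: 243041/3 ≈ 81014.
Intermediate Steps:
x(s, h) = 2 (x(s, h) = -2 + 4 = 2)
D = -1/55 (D = 1/(-55) = -1/55 ≈ -0.018182)
J = -46 (J = (-4 - 19)*2 = -23*2 = -46)
J*(32/D + 21/(-18)) = -46*(32/(-1/55) + 21/(-18)) = -46*(32*(-55) + 21*(-1/18)) = -46*(-1760 - 7/6) = -46*(-10567/6) = 243041/3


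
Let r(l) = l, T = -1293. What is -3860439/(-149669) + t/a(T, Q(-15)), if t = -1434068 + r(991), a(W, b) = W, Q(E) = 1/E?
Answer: 219478749140/193522017 ≈ 1134.1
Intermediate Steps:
t = -1433077 (t = -1434068 + 991 = -1433077)
-3860439/(-149669) + t/a(T, Q(-15)) = -3860439/(-149669) - 1433077/(-1293) = -3860439*(-1/149669) - 1433077*(-1/1293) = 3860439/149669 + 1433077/1293 = 219478749140/193522017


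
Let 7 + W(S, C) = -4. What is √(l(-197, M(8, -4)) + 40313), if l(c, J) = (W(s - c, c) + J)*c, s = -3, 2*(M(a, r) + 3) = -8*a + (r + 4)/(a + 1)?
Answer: 25*√79 ≈ 222.20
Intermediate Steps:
M(a, r) = -3 - 4*a + (4 + r)/(2*(1 + a)) (M(a, r) = -3 + (-8*a + (r + 4)/(a + 1))/2 = -3 + (-8*a + (4 + r)/(1 + a))/2 = -3 + (-4*a + (4 + r)/(2*(1 + a))) = -3 - 4*a + (4 + r)/(2*(1 + a)))
W(S, C) = -11 (W(S, C) = -7 - 4 = -11)
l(c, J) = c*(-11 + J) (l(c, J) = (-11 + J)*c = c*(-11 + J))
√(l(-197, M(8, -4)) + 40313) = √(-197*(-11 + (-2 - 4 - 14*8 - 8*8²)/(2*(1 + 8))) + 40313) = √(-197*(-11 + (½)*(-2 - 4 - 112 - 8*64)/9) + 40313) = √(-197*(-11 + (½)*(⅑)*(-2 - 4 - 112 - 512)) + 40313) = √(-197*(-11 + (½)*(⅑)*(-630)) + 40313) = √(-197*(-11 - 35) + 40313) = √(-197*(-46) + 40313) = √(9062 + 40313) = √49375 = 25*√79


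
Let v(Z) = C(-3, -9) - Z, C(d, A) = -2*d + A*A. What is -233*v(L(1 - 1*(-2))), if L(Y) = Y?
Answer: -19572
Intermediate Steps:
C(d, A) = A² - 2*d (C(d, A) = -2*d + A² = A² - 2*d)
v(Z) = 87 - Z (v(Z) = ((-9)² - 2*(-3)) - Z = (81 + 6) - Z = 87 - Z)
-233*v(L(1 - 1*(-2))) = -233*(87 - (1 - 1*(-2))) = -233*(87 - (1 + 2)) = -233*(87 - 1*3) = -233*(87 - 3) = -233*84 = -19572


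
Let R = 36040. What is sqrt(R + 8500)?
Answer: 2*sqrt(11135) ≈ 211.04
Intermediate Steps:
sqrt(R + 8500) = sqrt(36040 + 8500) = sqrt(44540) = 2*sqrt(11135)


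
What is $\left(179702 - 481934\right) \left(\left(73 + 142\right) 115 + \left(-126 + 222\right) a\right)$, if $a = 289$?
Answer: $-15857810808$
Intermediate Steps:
$\left(179702 - 481934\right) \left(\left(73 + 142\right) 115 + \left(-126 + 222\right) a\right) = \left(179702 - 481934\right) \left(\left(73 + 142\right) 115 + \left(-126 + 222\right) 289\right) = - 302232 \left(215 \cdot 115 + 96 \cdot 289\right) = - 302232 \left(24725 + 27744\right) = \left(-302232\right) 52469 = -15857810808$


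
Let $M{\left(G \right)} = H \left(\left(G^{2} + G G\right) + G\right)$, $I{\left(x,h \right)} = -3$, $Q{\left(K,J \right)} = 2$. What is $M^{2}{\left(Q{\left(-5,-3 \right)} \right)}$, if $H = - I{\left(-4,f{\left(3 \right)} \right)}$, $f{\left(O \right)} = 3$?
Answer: $900$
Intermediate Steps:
$H = 3$ ($H = \left(-1\right) \left(-3\right) = 3$)
$M{\left(G \right)} = 3 G + 6 G^{2}$ ($M{\left(G \right)} = 3 \left(\left(G^{2} + G G\right) + G\right) = 3 \left(\left(G^{2} + G^{2}\right) + G\right) = 3 \left(2 G^{2} + G\right) = 3 \left(G + 2 G^{2}\right) = 3 G + 6 G^{2}$)
$M^{2}{\left(Q{\left(-5,-3 \right)} \right)} = \left(3 \cdot 2 \left(1 + 2 \cdot 2\right)\right)^{2} = \left(3 \cdot 2 \left(1 + 4\right)\right)^{2} = \left(3 \cdot 2 \cdot 5\right)^{2} = 30^{2} = 900$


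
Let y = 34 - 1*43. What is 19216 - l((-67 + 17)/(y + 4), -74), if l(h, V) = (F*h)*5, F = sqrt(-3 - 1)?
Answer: 19216 - 100*I ≈ 19216.0 - 100.0*I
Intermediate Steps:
y = -9 (y = 34 - 43 = -9)
F = 2*I (F = sqrt(-4) = 2*I ≈ 2.0*I)
l(h, V) = 10*I*h (l(h, V) = ((2*I)*h)*5 = (2*I*h)*5 = 10*I*h)
19216 - l((-67 + 17)/(y + 4), -74) = 19216 - 10*I*(-67 + 17)/(-9 + 4) = 19216 - 10*I*(-50/(-5)) = 19216 - 10*I*(-50*(-1/5)) = 19216 - 10*I*10 = 19216 - 100*I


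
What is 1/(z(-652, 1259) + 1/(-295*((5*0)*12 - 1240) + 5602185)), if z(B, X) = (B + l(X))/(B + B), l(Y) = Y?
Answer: -7782252440/3622565591 ≈ -2.1483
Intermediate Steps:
z(B, X) = (B + X)/(2*B) (z(B, X) = (B + X)/(B + B) = (B + X)/((2*B)) = (B + X)*(1/(2*B)) = (B + X)/(2*B))
1/(z(-652, 1259) + 1/(-295*((5*0)*12 - 1240) + 5602185)) = 1/((½)*(-652 + 1259)/(-652) + 1/(-295*((5*0)*12 - 1240) + 5602185)) = 1/((½)*(-1/652)*607 + 1/(-295*(0*12 - 1240) + 5602185)) = 1/(-607/1304 + 1/(-295*(0 - 1240) + 5602185)) = 1/(-607/1304 + 1/(-295*(-1240) + 5602185)) = 1/(-607/1304 + 1/(365800 + 5602185)) = 1/(-607/1304 + 1/5967985) = 1/(-3622565591/7782252440) = -7782252440/3622565591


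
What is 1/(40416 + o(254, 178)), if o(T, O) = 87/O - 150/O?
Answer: 178/7193985 ≈ 2.4743e-5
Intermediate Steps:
o(T, O) = -63/O
1/(40416 + o(254, 178)) = 1/(40416 - 63/178) = 1/(7193985/178) = 178/7193985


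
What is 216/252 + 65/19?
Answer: 569/133 ≈ 4.2782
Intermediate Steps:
216/252 + 65/19 = 216*(1/252) + 65*(1/19) = 6/7 + 65/19 = 569/133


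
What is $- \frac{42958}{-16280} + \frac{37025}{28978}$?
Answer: $\frac{461900981}{117940460} \approx 3.9164$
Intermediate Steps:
$- \frac{42958}{-16280} + \frac{37025}{28978} = \left(-42958\right) \left(- \frac{1}{16280}\right) + 37025 \cdot \frac{1}{28978} = \frac{21479}{8140} + \frac{37025}{28978} = \frac{461900981}{117940460}$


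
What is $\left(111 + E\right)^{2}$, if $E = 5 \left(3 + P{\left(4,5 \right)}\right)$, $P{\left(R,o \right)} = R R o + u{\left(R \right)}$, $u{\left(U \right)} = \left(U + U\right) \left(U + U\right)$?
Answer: $715716$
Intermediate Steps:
$u{\left(U \right)} = 4 U^{2}$ ($u{\left(U \right)} = 2 U 2 U = 4 U^{2}$)
$P{\left(R,o \right)} = 4 R^{2} + o R^{2}$ ($P{\left(R,o \right)} = R R o + 4 R^{2} = R^{2} o + 4 R^{2} = o R^{2} + 4 R^{2} = 4 R^{2} + o R^{2}$)
$E = 735$ ($E = 5 \left(3 + 4^{2} \left(4 + 5\right)\right) = 5 \left(3 + 16 \cdot 9\right) = 5 \left(3 + 144\right) = 5 \cdot 147 = 735$)
$\left(111 + E\right)^{2} = \left(111 + 735\right)^{2} = 846^{2} = 715716$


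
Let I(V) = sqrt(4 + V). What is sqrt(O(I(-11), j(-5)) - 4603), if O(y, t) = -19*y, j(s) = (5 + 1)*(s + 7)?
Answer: sqrt(-4603 - 19*I*sqrt(7)) ≈ 0.3705 - 67.846*I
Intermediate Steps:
j(s) = 42 + 6*s (j(s) = 6*(7 + s) = 42 + 6*s)
sqrt(O(I(-11), j(-5)) - 4603) = sqrt(-19*sqrt(4 - 11) - 4603) = sqrt(-19*I*sqrt(7) - 4603) = sqrt(-4603 - 19*I*sqrt(7))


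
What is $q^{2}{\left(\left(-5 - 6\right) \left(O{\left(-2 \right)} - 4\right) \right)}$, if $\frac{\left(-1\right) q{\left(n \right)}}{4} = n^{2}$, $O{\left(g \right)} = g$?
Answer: $303595776$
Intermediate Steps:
$q{\left(n \right)} = - 4 n^{2}$
$q^{2}{\left(\left(-5 - 6\right) \left(O{\left(-2 \right)} - 4\right) \right)} = \left(- 4 \left(\left(-5 - 6\right) \left(-2 - 4\right)\right)^{2}\right)^{2} = \left(- 4 \left(\left(-11\right) \left(-6\right)\right)^{2}\right)^{2} = \left(- 4 \cdot 66^{2}\right)^{2} = \left(\left(-4\right) 4356\right)^{2} = \left(-17424\right)^{2} = 303595776$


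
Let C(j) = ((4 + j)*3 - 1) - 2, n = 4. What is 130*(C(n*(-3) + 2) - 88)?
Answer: -14170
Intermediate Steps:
C(j) = 9 + 3*j (C(j) = ((12 + 3*j) - 1) - 2 = (11 + 3*j) - 2 = 9 + 3*j)
130*(C(n*(-3) + 2) - 88) = 130*((9 + 3*(4*(-3) + 2)) - 88) = 130*((9 + 3*(-12 + 2)) - 88) = 130*((9 + 3*(-10)) - 88) = 130*((9 - 30) - 88) = 130*(-21 - 88) = 130*(-109) = -14170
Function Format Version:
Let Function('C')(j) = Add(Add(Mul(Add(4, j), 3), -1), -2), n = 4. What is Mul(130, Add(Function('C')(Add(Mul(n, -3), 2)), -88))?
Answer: -14170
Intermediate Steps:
Function('C')(j) = Add(9, Mul(3, j)) (Function('C')(j) = Add(Add(Add(12, Mul(3, j)), -1), -2) = Add(Add(11, Mul(3, j)), -2) = Add(9, Mul(3, j)))
Mul(130, Add(Function('C')(Add(Mul(n, -3), 2)), -88)) = Mul(130, Add(Add(9, Mul(3, Add(Mul(4, -3), 2))), -88)) = Mul(130, Add(Add(9, Mul(3, Add(-12, 2))), -88)) = Mul(130, Add(Add(9, Mul(3, -10)), -88)) = Mul(130, Add(Add(9, -30), -88)) = Mul(130, Add(-21, -88)) = Mul(130, -109) = -14170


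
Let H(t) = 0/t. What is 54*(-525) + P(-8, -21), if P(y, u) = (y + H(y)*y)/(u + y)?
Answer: -822142/29 ≈ -28350.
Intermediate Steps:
H(t) = 0
P(y, u) = y/(u + y) (P(y, u) = (y + 0*y)/(u + y) = (y + 0)/(u + y) = y/(u + y))
54*(-525) + P(-8, -21) = 54*(-525) - 8/(-21 - 8) = -28350 - 8/(-29) = -28350 - 8*(-1/29) = -28350 + 8/29 = -822142/29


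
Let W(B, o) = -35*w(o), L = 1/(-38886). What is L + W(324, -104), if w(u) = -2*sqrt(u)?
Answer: -1/38886 + 140*I*sqrt(26) ≈ -2.5716e-5 + 713.86*I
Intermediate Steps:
L = -1/38886 ≈ -2.5716e-5
W(B, o) = 70*sqrt(o) (W(B, o) = -(-70)*sqrt(o) = 70*sqrt(o))
L + W(324, -104) = -1/38886 + 70*sqrt(-104) = -1/38886 + 70*(2*I*sqrt(26)) = -1/38886 + 140*I*sqrt(26)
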